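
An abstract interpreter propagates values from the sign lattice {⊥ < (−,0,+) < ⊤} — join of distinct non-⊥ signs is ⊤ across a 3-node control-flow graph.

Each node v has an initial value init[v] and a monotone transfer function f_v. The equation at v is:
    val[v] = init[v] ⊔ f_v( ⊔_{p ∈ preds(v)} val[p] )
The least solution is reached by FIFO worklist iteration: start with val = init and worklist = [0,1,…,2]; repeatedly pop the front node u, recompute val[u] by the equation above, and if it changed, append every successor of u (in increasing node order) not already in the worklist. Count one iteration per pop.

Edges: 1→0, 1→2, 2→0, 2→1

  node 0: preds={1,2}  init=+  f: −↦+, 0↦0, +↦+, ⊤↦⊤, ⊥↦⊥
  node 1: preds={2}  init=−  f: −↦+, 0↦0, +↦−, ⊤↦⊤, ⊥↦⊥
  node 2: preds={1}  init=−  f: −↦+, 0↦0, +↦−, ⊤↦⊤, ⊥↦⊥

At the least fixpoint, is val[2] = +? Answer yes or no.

no

Worklist (5 pops):
  #1 pop 0: in=− → + (no change)
  #2 pop 1: in=− → ⊤ (was −); enqueue [0]
  #3 pop 2: in=⊤ → ⊤ (was −); enqueue [1]
  #4 pop 0: in=⊤ → ⊤ (was +); enqueue []
  #5 pop 1: in=⊤ → ⊤ (no change)

Fixpoint:
  val[0] = ⊤
  val[1] = ⊤
  val[2] = ⊤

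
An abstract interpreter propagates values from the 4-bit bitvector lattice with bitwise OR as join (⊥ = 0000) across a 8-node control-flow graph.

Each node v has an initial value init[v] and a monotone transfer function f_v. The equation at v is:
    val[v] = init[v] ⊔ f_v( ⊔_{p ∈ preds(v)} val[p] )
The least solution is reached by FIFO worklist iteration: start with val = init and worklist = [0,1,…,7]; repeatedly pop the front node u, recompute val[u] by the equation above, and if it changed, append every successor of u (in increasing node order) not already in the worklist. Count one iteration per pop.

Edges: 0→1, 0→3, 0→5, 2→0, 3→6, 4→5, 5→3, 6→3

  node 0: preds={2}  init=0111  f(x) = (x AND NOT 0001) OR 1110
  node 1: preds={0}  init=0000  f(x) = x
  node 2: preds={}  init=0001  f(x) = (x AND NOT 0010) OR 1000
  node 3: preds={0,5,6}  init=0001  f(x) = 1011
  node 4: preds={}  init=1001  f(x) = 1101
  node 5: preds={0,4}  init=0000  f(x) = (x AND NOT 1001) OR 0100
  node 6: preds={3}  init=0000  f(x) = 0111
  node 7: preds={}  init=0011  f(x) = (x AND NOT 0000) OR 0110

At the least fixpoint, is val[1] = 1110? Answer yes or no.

no

Iteration log — 10 steps:
  step 1. node 0  ⊔preds=0001  new=1111  old=0111  +wl: 
  step 2. node 1  ⊔preds=1111  new=1111  old=0000  +wl: 
  step 3. node 2  ⊔preds=0000  new=1001  old=0001  +wl: 0
  step 4. node 3  ⊔preds=1111  new=1011  old=0001  +wl: 
  step 5. node 4  ⊔preds=0000  new=1101  old=1001  +wl: 
  step 6. node 5  ⊔preds=1111  new=0110  old=0000  +wl: 3
  step 7. node 6  ⊔preds=1011  new=0111  old=0000  +wl: 
  step 8. node 7  ⊔preds=0000  new=0111  old=0011  +wl: 
  step 9. node 0  ⊔preds=1001  new=1111  stable
  step 10. node 3  ⊔preds=1111  new=1011  stable

Least fixpoint reached:
  node 0: 1111
  node 1: 1111
  node 2: 1001
  node 3: 1011
  node 4: 1101
  node 5: 0110
  node 6: 0111
  node 7: 0111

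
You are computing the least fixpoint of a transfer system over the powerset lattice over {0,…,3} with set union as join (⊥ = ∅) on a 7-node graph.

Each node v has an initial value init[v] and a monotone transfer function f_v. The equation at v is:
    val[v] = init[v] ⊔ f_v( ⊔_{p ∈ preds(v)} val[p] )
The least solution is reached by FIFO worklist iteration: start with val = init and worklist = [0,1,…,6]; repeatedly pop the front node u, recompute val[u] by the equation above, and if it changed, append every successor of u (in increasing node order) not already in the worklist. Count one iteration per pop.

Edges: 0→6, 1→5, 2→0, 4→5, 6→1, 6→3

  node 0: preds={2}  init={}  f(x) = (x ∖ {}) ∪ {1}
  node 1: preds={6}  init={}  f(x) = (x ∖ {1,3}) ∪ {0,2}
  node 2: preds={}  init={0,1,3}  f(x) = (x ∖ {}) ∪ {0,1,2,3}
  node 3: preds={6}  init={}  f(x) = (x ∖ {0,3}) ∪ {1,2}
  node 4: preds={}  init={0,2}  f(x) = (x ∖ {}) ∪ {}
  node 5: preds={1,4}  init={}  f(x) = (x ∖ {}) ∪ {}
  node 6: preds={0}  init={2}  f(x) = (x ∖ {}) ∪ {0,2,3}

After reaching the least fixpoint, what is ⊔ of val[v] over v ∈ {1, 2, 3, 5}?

{0,1,2,3}

Iteration log — 11 steps:
  step 1. node 0  ⊔preds={0,1,3}  new={0,1,3}  old={}  +wl: 
  step 2. node 1  ⊔preds={2}  new={0,2}  old={}  +wl: 
  step 3. node 2  ⊔preds={}  new={0,1,2,3}  old={0,1,3}  +wl: 0
  step 4. node 3  ⊔preds={2}  new={1,2}  old={}  +wl: 
  step 5. node 4  ⊔preds={}  new={0,2}  stable
  step 6. node 5  ⊔preds={0,2}  new={0,2}  old={}  +wl: 
  step 7. node 6  ⊔preds={0,1,3}  new={0,1,2,3}  old={2}  +wl: 1,3
  step 8. node 0  ⊔preds={0,1,2,3}  new={0,1,2,3}  old={0,1,3}  +wl: 6
  step 9. node 1  ⊔preds={0,1,2,3}  new={0,2}  stable
  step 10. node 3  ⊔preds={0,1,2,3}  new={1,2}  stable
  step 11. node 6  ⊔preds={0,1,2,3}  new={0,1,2,3}  stable

Least fixpoint reached:
  node 0: {0,1,2,3}
  node 1: {0,2}
  node 2: {0,1,2,3}
  node 3: {1,2}
  node 4: {0,2}
  node 5: {0,2}
  node 6: {0,1,2,3}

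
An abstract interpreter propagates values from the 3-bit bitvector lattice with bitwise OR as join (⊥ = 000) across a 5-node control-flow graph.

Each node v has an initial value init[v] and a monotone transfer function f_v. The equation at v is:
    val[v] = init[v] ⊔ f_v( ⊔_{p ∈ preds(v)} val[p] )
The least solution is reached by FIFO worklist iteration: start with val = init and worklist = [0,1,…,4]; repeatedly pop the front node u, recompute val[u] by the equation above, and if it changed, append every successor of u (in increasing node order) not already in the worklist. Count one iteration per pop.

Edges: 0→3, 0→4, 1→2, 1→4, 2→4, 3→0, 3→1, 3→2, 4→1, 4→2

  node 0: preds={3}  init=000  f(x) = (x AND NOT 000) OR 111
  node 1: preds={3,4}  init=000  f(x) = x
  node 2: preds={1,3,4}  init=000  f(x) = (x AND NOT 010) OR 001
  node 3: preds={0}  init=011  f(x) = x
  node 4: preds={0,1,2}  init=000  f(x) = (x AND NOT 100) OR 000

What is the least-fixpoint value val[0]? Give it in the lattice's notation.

111

Iteration log — 9 steps:
  step 1. node 0  ⊔preds=011  new=111  old=000  +wl: 
  step 2. node 1  ⊔preds=011  new=011  old=000  +wl: 
  step 3. node 2  ⊔preds=011  new=001  old=000  +wl: 
  step 4. node 3  ⊔preds=111  new=111  old=011  +wl: 0,1,2
  step 5. node 4  ⊔preds=111  new=011  old=000  +wl: 
  step 6. node 0  ⊔preds=111  new=111  stable
  step 7. node 1  ⊔preds=111  new=111  old=011  +wl: 4
  step 8. node 2  ⊔preds=111  new=101  old=001  +wl: 
  step 9. node 4  ⊔preds=111  new=011  stable

Least fixpoint reached:
  node 0: 111
  node 1: 111
  node 2: 101
  node 3: 111
  node 4: 011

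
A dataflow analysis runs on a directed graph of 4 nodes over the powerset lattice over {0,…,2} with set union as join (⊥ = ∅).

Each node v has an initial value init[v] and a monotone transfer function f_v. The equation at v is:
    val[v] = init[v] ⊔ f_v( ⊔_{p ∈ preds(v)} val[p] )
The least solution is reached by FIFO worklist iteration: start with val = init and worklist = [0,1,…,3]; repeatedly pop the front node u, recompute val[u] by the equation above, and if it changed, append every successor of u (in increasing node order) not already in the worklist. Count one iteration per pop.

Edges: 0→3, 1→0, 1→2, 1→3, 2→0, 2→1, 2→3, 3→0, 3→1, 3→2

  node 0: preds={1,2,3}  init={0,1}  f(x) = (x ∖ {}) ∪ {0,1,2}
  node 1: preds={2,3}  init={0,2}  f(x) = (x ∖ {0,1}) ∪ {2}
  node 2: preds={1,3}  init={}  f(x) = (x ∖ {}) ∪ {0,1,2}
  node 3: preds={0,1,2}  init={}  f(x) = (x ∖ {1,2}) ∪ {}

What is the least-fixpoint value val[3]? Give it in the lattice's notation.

Trace (7 dequeues):
  [1] u=0 | in {0,2} | out {0,1,2} | prev {0,1} | push {}
  [2] u=1 | in {} | out {0,2} | ==
  [3] u=2 | in {0,2} | out {0,1,2} | prev {} | push {0,1}
  [4] u=3 | in {0,1,2} | out {0} | prev {} | push {2}
  [5] u=0 | in {0,1,2} | out {0,1,2} | ==
  [6] u=1 | in {0,1,2} | out {0,2} | ==
  [7] u=2 | in {0,2} | out {0,1,2} | ==

Converged values:
  [0] {0,1,2}
  [1] {0,2}
  [2] {0,1,2}
  [3] {0}

{0}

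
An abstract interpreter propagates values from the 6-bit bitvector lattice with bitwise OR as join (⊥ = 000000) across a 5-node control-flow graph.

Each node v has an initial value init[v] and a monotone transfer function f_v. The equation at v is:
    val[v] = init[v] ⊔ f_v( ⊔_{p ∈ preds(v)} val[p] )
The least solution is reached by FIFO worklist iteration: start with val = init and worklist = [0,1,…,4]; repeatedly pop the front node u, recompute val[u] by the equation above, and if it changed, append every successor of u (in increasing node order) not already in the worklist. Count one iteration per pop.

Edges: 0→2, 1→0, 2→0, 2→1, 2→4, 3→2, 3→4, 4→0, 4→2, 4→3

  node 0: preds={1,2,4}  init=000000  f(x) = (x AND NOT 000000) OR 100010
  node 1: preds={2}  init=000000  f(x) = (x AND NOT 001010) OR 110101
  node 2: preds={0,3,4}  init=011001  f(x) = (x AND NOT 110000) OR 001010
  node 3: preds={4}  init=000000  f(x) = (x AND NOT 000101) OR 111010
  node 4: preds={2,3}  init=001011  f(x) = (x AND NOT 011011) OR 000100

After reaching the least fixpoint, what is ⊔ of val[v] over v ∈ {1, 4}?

111111

Worklist (12 pops):
  #1 pop 0: in=011011 → 111011 (was 000000); enqueue []
  #2 pop 1: in=011001 → 110101 (was 000000); enqueue [0]
  #3 pop 2: in=111011 → 011011 (was 011001); enqueue [1]
  #4 pop 3: in=001011 → 111010 (was 000000); enqueue [2]
  #5 pop 4: in=111011 → 101111 (was 001011); enqueue [3]
  #6 pop 0: in=111111 → 111111 (was 111011); enqueue []
  #7 pop 1: in=011011 → 110101 (no change)
  #8 pop 2: in=111111 → 011111 (was 011011); enqueue [0,1,4]
  #9 pop 3: in=101111 → 111010 (no change)
  #10 pop 0: in=111111 → 111111 (no change)
  #11 pop 1: in=011111 → 110101 (no change)
  #12 pop 4: in=111111 → 101111 (no change)

Fixpoint:
  val[0] = 111111
  val[1] = 110101
  val[2] = 011111
  val[3] = 111010
  val[4] = 101111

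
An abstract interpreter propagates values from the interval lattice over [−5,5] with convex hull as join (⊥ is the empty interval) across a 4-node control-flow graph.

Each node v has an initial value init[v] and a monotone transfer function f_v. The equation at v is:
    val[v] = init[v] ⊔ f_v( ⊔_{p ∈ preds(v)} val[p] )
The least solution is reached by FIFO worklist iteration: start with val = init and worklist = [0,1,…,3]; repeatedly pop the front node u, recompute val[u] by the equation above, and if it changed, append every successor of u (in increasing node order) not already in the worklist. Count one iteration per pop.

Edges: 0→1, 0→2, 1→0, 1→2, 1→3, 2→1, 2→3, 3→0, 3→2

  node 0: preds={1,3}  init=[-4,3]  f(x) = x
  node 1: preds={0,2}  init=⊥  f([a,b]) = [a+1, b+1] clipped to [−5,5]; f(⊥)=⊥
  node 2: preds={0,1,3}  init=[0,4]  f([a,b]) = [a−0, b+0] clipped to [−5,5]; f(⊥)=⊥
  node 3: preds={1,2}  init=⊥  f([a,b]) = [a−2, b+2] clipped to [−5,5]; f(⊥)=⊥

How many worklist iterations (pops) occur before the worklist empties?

10

Iteration log — 10 steps:
  step 1. node 0  ⊔preds=⊥  new=[-4,3]  stable
  step 2. node 1  ⊔preds=[-4,4]  new=[-3,5]  old=⊥  +wl: 0
  step 3. node 2  ⊔preds=[-4,5]  new=[-4,5]  old=[0,4]  +wl: 1
  step 4. node 3  ⊔preds=[-4,5]  new=[-5,5]  old=⊥  +wl: 2
  step 5. node 0  ⊔preds=[-5,5]  new=[-5,5]  old=[-4,3]  +wl: 
  step 6. node 1  ⊔preds=[-5,5]  new=[-4,5]  old=[-3,5]  +wl: 0,3
  step 7. node 2  ⊔preds=[-5,5]  new=[-5,5]  old=[-4,5]  +wl: 1
  step 8. node 0  ⊔preds=[-5,5]  new=[-5,5]  stable
  step 9. node 3  ⊔preds=[-5,5]  new=[-5,5]  stable
  step 10. node 1  ⊔preds=[-5,5]  new=[-4,5]  stable

Least fixpoint reached:
  node 0: [-5,5]
  node 1: [-4,5]
  node 2: [-5,5]
  node 3: [-5,5]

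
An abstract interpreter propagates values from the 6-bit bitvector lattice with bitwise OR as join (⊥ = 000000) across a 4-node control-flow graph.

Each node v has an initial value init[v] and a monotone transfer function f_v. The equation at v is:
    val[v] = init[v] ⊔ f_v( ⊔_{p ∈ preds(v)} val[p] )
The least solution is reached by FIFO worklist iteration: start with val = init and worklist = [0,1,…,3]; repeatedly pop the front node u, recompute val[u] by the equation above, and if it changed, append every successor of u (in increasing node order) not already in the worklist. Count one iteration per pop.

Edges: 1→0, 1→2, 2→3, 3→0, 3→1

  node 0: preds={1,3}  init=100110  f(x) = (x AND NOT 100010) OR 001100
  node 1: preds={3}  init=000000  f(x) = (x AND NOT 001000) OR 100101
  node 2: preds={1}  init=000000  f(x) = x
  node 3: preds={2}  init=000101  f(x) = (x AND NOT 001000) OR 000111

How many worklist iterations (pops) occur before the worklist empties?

Trace (9 dequeues):
  [1] u=0 | in 000101 | out 101111 | prev 100110 | push {}
  [2] u=1 | in 000101 | out 100101 | prev 000000 | push {0}
  [3] u=2 | in 100101 | out 100101 | prev 000000 | push {}
  [4] u=3 | in 100101 | out 100111 | prev 000101 | push {1}
  [5] u=0 | in 100111 | out 101111 | ==
  [6] u=1 | in 100111 | out 100111 | prev 100101 | push {0,2}
  [7] u=0 | in 100111 | out 101111 | ==
  [8] u=2 | in 100111 | out 100111 | prev 100101 | push {3}
  [9] u=3 | in 100111 | out 100111 | ==

Converged values:
  [0] 101111
  [1] 100111
  [2] 100111
  [3] 100111

9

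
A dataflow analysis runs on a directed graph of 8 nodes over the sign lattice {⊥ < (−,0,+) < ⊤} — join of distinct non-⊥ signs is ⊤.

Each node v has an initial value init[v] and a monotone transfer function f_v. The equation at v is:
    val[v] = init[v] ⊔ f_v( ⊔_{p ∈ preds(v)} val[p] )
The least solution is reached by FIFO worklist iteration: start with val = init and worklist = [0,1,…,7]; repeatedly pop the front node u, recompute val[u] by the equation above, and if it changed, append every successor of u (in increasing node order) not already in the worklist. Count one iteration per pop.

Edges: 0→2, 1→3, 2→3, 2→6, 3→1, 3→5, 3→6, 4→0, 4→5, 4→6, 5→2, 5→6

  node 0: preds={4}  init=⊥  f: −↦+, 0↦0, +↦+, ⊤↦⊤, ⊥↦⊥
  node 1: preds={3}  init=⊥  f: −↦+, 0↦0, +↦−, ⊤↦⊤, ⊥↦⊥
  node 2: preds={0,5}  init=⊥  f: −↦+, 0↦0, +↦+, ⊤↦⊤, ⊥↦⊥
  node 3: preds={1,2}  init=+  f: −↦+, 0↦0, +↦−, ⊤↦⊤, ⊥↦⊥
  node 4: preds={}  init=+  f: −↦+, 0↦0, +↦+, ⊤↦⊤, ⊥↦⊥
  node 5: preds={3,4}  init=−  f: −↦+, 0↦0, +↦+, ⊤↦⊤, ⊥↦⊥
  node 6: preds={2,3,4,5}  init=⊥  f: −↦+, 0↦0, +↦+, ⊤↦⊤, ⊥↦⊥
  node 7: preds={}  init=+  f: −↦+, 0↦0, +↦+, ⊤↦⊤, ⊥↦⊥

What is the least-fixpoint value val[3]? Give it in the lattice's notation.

⊤

Iteration log — 11 steps:
  step 1. node 0  ⊔preds=+  new=+  old=⊥  +wl: 
  step 2. node 1  ⊔preds=+  new=−  old=⊥  +wl: 
  step 3. node 2  ⊔preds=⊤  new=⊤  old=⊥  +wl: 
  step 4. node 3  ⊔preds=⊤  new=⊤  old=+  +wl: 1
  step 5. node 4  ⊔preds=⊥  new=+  stable
  step 6. node 5  ⊔preds=⊤  new=⊤  old=−  +wl: 2
  step 7. node 6  ⊔preds=⊤  new=⊤  old=⊥  +wl: 
  step 8. node 7  ⊔preds=⊥  new=+  stable
  step 9. node 1  ⊔preds=⊤  new=⊤  old=−  +wl: 3
  step 10. node 2  ⊔preds=⊤  new=⊤  stable
  step 11. node 3  ⊔preds=⊤  new=⊤  stable

Least fixpoint reached:
  node 0: +
  node 1: ⊤
  node 2: ⊤
  node 3: ⊤
  node 4: +
  node 5: ⊤
  node 6: ⊤
  node 7: +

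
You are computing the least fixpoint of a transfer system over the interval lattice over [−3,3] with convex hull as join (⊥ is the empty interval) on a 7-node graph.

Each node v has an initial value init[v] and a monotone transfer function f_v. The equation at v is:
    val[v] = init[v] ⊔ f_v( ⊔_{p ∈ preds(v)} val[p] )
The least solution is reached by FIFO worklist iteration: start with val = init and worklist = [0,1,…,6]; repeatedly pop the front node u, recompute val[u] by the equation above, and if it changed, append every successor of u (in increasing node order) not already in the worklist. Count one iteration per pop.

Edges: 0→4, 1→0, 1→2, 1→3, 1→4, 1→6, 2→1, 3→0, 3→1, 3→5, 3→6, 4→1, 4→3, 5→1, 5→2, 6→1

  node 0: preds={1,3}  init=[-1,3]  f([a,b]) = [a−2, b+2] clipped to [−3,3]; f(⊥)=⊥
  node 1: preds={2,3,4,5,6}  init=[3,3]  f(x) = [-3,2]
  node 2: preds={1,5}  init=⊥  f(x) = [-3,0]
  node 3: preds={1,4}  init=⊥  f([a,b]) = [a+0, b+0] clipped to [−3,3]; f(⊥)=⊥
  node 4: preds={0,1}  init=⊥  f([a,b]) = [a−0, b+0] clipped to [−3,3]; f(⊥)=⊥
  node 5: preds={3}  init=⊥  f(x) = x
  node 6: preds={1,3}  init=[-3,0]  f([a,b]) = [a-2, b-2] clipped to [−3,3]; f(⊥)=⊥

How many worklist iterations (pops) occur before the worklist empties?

Worklist (12 pops):
  #1 pop 0: in=[3,3] → [-1,3] (no change)
  #2 pop 1: in=[-3,0] → [-3,3] (was [3,3]); enqueue [0]
  #3 pop 2: in=[-3,3] → [-3,0] (was ⊥); enqueue [1]
  #4 pop 3: in=[-3,3] → [-3,3] (was ⊥); enqueue []
  #5 pop 4: in=[-3,3] → [-3,3] (was ⊥); enqueue [3]
  #6 pop 5: in=[-3,3] → [-3,3] (was ⊥); enqueue [2]
  #7 pop 6: in=[-3,3] → [-3,1] (was [-3,0]); enqueue []
  #8 pop 0: in=[-3,3] → [-3,3] (was [-1,3]); enqueue [4]
  #9 pop 1: in=[-3,3] → [-3,3] (no change)
  #10 pop 3: in=[-3,3] → [-3,3] (no change)
  #11 pop 2: in=[-3,3] → [-3,0] (no change)
  #12 pop 4: in=[-3,3] → [-3,3] (no change)

Fixpoint:
  val[0] = [-3,3]
  val[1] = [-3,3]
  val[2] = [-3,0]
  val[3] = [-3,3]
  val[4] = [-3,3]
  val[5] = [-3,3]
  val[6] = [-3,1]

12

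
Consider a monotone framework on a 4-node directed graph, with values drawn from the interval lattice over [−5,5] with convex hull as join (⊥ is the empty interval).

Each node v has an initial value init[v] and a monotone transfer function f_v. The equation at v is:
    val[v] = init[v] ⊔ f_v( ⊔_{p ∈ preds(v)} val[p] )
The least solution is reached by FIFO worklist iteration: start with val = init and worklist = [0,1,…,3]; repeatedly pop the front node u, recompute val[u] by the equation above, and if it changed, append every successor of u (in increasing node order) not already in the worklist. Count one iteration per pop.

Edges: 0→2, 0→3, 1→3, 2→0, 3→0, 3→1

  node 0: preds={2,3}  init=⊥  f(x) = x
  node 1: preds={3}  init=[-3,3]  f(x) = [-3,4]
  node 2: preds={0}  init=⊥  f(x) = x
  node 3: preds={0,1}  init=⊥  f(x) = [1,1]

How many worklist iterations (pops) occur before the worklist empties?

9

Worklist (9 pops):
  #1 pop 0: in=⊥ → ⊥ (no change)
  #2 pop 1: in=⊥ → [-3,4] (was [-3,3]); enqueue []
  #3 pop 2: in=⊥ → ⊥ (no change)
  #4 pop 3: in=[-3,4] → [1,1] (was ⊥); enqueue [0,1]
  #5 pop 0: in=[1,1] → [1,1] (was ⊥); enqueue [2,3]
  #6 pop 1: in=[1,1] → [-3,4] (no change)
  #7 pop 2: in=[1,1] → [1,1] (was ⊥); enqueue [0]
  #8 pop 3: in=[-3,4] → [1,1] (no change)
  #9 pop 0: in=[1,1] → [1,1] (no change)

Fixpoint:
  val[0] = [1,1]
  val[1] = [-3,4]
  val[2] = [1,1]
  val[3] = [1,1]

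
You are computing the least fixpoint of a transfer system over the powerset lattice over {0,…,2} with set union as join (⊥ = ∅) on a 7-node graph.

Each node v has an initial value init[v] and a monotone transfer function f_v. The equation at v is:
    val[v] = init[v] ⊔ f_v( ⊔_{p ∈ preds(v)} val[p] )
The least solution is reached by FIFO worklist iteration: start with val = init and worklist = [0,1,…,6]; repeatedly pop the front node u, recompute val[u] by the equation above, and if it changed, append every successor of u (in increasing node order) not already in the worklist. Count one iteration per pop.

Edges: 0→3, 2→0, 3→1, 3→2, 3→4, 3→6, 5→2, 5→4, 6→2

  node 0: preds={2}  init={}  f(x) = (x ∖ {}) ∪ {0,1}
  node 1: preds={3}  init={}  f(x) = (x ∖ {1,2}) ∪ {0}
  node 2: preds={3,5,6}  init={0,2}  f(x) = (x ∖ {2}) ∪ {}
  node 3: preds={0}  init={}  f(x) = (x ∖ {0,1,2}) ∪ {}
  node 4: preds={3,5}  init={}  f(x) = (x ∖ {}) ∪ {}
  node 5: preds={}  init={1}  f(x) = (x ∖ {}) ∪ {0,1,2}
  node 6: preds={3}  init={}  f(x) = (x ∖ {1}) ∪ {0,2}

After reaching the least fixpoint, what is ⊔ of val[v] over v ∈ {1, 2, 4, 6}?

{0,1,2}

Trace (10 dequeues):
  [1] u=0 | in {0,2} | out {0,1,2} | prev {} | push {}
  [2] u=1 | in {} | out {0} | prev {} | push {}
  [3] u=2 | in {1} | out {0,1,2} | prev {0,2} | push {0}
  [4] u=3 | in {0,1,2} | out {} | ==
  [5] u=4 | in {1} | out {1} | prev {} | push {}
  [6] u=5 | in {} | out {0,1,2} | prev {1} | push {2,4}
  [7] u=6 | in {} | out {0,2} | prev {} | push {}
  [8] u=0 | in {0,1,2} | out {0,1,2} | ==
  [9] u=2 | in {0,1,2} | out {0,1,2} | ==
  [10] u=4 | in {0,1,2} | out {0,1,2} | prev {1} | push {}

Converged values:
  [0] {0,1,2}
  [1] {0}
  [2] {0,1,2}
  [3] {}
  [4] {0,1,2}
  [5] {0,1,2}
  [6] {0,2}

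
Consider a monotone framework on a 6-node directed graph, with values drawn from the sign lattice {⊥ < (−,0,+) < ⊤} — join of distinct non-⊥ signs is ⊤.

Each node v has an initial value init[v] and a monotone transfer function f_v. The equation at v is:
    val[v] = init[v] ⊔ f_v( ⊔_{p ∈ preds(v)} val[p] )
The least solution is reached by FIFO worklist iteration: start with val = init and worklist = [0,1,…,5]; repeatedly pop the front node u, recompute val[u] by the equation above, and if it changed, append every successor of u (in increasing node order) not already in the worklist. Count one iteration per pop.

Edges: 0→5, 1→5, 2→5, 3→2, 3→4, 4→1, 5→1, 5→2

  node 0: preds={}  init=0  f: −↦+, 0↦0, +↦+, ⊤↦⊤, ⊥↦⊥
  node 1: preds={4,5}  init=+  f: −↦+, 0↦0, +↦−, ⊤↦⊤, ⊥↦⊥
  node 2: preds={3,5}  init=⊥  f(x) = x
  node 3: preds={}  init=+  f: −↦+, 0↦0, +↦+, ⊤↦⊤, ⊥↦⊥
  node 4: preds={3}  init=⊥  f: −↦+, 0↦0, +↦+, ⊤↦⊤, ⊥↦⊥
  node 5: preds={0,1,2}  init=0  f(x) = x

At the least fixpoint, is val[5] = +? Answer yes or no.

no

Worklist (8 pops):
  #1 pop 0: in=⊥ → 0 (no change)
  #2 pop 1: in=0 → ⊤ (was +); enqueue []
  #3 pop 2: in=⊤ → ⊤ (was ⊥); enqueue []
  #4 pop 3: in=⊥ → + (no change)
  #5 pop 4: in=+ → + (was ⊥); enqueue [1]
  #6 pop 5: in=⊤ → ⊤ (was 0); enqueue [2]
  #7 pop 1: in=⊤ → ⊤ (no change)
  #8 pop 2: in=⊤ → ⊤ (no change)

Fixpoint:
  val[0] = 0
  val[1] = ⊤
  val[2] = ⊤
  val[3] = +
  val[4] = +
  val[5] = ⊤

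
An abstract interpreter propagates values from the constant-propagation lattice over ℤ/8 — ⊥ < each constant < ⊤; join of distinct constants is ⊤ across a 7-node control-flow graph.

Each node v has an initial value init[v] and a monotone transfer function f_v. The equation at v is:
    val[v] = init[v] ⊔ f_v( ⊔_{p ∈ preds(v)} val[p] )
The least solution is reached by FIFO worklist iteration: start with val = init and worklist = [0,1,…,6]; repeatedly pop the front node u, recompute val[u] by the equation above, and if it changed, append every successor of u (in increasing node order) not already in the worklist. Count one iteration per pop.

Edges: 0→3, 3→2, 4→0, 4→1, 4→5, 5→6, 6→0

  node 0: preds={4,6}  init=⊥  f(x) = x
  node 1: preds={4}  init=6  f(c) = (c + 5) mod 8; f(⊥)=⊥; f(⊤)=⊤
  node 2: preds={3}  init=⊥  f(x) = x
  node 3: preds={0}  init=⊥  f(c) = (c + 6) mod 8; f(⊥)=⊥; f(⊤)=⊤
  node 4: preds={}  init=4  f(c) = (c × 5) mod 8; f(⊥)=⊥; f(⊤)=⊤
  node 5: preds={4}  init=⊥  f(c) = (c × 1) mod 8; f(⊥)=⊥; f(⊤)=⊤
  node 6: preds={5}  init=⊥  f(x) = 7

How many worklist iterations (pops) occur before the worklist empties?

11

Iteration log — 11 steps:
  step 1. node 0  ⊔preds=4  new=4  old=⊥  +wl: 
  step 2. node 1  ⊔preds=4  new=⊤  old=6  +wl: 
  step 3. node 2  ⊔preds=⊥  new=⊥  stable
  step 4. node 3  ⊔preds=4  new=2  old=⊥  +wl: 2
  step 5. node 4  ⊔preds=⊥  new=4  stable
  step 6. node 5  ⊔preds=4  new=4  old=⊥  +wl: 
  step 7. node 6  ⊔preds=4  new=7  old=⊥  +wl: 0
  step 8. node 2  ⊔preds=2  new=2  old=⊥  +wl: 
  step 9. node 0  ⊔preds=⊤  new=⊤  old=4  +wl: 3
  step 10. node 3  ⊔preds=⊤  new=⊤  old=2  +wl: 2
  step 11. node 2  ⊔preds=⊤  new=⊤  old=2  +wl: 

Least fixpoint reached:
  node 0: ⊤
  node 1: ⊤
  node 2: ⊤
  node 3: ⊤
  node 4: 4
  node 5: 4
  node 6: 7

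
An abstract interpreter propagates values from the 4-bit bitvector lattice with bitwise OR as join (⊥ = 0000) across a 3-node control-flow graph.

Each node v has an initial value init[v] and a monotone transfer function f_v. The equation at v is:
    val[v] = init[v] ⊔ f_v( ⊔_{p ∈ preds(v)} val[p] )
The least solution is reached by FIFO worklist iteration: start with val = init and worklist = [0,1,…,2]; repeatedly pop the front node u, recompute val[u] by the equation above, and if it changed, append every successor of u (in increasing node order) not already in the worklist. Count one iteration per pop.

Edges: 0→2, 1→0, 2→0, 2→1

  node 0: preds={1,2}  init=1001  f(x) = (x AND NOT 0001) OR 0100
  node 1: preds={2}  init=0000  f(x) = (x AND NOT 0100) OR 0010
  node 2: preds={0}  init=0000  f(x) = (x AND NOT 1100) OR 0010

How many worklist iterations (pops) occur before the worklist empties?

Iteration log — 7 steps:
  step 1. node 0  ⊔preds=0000  new=1101  old=1001  +wl: 
  step 2. node 1  ⊔preds=0000  new=0010  old=0000  +wl: 0
  step 3. node 2  ⊔preds=1101  new=0011  old=0000  +wl: 1
  step 4. node 0  ⊔preds=0011  new=1111  old=1101  +wl: 2
  step 5. node 1  ⊔preds=0011  new=0011  old=0010  +wl: 0
  step 6. node 2  ⊔preds=1111  new=0011  stable
  step 7. node 0  ⊔preds=0011  new=1111  stable

Least fixpoint reached:
  node 0: 1111
  node 1: 0011
  node 2: 0011

7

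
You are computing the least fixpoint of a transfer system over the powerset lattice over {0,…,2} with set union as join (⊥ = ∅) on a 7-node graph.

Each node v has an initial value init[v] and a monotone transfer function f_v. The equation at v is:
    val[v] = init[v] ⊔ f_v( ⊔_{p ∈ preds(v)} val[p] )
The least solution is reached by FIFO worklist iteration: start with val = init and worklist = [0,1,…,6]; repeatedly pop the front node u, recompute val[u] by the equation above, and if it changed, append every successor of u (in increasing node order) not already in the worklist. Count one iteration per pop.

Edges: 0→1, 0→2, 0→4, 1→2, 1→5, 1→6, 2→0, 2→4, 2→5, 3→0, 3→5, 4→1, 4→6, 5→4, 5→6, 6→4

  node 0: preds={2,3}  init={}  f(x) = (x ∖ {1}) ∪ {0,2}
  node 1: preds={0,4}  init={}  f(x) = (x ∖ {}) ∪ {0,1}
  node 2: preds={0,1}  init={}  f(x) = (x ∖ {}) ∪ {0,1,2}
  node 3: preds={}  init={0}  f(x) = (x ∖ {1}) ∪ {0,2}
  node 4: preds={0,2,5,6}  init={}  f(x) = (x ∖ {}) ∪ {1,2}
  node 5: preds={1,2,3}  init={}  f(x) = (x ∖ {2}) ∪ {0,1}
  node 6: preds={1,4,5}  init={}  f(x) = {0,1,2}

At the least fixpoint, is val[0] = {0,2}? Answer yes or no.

Worklist (10 pops):
  #1 pop 0: in={0} → {0,2} (was {}); enqueue []
  #2 pop 1: in={0,2} → {0,1,2} (was {}); enqueue []
  #3 pop 2: in={0,1,2} → {0,1,2} (was {}); enqueue [0]
  #4 pop 3: in={} → {0,2} (was {0}); enqueue []
  #5 pop 4: in={0,1,2} → {0,1,2} (was {}); enqueue [1]
  #6 pop 5: in={0,1,2} → {0,1} (was {}); enqueue [4]
  #7 pop 6: in={0,1,2} → {0,1,2} (was {}); enqueue []
  #8 pop 0: in={0,1,2} → {0,2} (no change)
  #9 pop 1: in={0,1,2} → {0,1,2} (no change)
  #10 pop 4: in={0,1,2} → {0,1,2} (no change)

Fixpoint:
  val[0] = {0,2}
  val[1] = {0,1,2}
  val[2] = {0,1,2}
  val[3] = {0,2}
  val[4] = {0,1,2}
  val[5] = {0,1}
  val[6] = {0,1,2}

yes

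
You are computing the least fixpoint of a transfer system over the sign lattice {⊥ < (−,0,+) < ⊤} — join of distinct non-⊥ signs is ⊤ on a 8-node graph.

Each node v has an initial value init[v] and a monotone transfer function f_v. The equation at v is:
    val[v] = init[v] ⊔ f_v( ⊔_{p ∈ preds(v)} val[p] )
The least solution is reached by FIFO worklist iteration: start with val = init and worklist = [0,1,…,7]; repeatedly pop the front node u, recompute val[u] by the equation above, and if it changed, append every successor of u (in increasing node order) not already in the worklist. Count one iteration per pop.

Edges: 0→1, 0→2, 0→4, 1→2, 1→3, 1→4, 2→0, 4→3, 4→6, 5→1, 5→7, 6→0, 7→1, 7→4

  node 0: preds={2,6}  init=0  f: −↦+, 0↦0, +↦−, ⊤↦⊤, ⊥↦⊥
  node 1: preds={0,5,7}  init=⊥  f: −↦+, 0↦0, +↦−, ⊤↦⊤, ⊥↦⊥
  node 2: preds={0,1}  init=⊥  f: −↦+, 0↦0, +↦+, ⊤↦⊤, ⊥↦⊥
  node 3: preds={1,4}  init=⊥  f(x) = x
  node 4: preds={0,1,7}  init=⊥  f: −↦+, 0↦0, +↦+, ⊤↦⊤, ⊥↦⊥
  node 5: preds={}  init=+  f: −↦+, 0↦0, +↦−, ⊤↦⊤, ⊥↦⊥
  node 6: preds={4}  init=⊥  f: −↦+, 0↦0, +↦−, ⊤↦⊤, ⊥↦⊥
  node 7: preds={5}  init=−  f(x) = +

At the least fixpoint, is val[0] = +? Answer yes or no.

Worklist (13 pops):
  #1 pop 0: in=⊥ → 0 (no change)
  #2 pop 1: in=⊤ → ⊤ (was ⊥); enqueue []
  #3 pop 2: in=⊤ → ⊤ (was ⊥); enqueue [0]
  #4 pop 3: in=⊤ → ⊤ (was ⊥); enqueue []
  #5 pop 4: in=⊤ → ⊤ (was ⊥); enqueue [3]
  #6 pop 5: in=⊥ → + (no change)
  #7 pop 6: in=⊤ → ⊤ (was ⊥); enqueue []
  #8 pop 7: in=+ → ⊤ (was −); enqueue [1,4]
  #9 pop 0: in=⊤ → ⊤ (was 0); enqueue [2]
  #10 pop 3: in=⊤ → ⊤ (no change)
  #11 pop 1: in=⊤ → ⊤ (no change)
  #12 pop 4: in=⊤ → ⊤ (no change)
  #13 pop 2: in=⊤ → ⊤ (no change)

Fixpoint:
  val[0] = ⊤
  val[1] = ⊤
  val[2] = ⊤
  val[3] = ⊤
  val[4] = ⊤
  val[5] = +
  val[6] = ⊤
  val[7] = ⊤

no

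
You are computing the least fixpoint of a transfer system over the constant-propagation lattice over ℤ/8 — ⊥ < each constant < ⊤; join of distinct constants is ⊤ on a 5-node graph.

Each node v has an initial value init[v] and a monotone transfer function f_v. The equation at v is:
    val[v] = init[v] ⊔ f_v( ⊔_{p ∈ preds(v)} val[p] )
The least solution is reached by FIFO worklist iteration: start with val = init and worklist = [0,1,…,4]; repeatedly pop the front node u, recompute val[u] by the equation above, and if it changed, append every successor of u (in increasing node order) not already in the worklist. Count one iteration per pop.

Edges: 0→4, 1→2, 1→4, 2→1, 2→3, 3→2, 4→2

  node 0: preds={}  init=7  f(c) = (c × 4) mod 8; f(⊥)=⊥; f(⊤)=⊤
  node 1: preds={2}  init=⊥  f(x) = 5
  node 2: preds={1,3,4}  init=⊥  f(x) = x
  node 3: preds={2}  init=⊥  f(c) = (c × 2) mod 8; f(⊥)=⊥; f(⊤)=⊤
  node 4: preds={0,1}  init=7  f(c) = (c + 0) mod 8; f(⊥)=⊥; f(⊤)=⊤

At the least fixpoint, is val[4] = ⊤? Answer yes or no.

Trace (7 dequeues):
  [1] u=0 | in ⊥ | out 7 | ==
  [2] u=1 | in ⊥ | out 5 | prev ⊥ | push {}
  [3] u=2 | in ⊤ | out ⊤ | prev ⊥ | push {1}
  [4] u=3 | in ⊤ | out ⊤ | prev ⊥ | push {2}
  [5] u=4 | in ⊤ | out ⊤ | prev 7 | push {}
  [6] u=1 | in ⊤ | out 5 | ==
  [7] u=2 | in ⊤ | out ⊤ | ==

Converged values:
  [0] 7
  [1] 5
  [2] ⊤
  [3] ⊤
  [4] ⊤

yes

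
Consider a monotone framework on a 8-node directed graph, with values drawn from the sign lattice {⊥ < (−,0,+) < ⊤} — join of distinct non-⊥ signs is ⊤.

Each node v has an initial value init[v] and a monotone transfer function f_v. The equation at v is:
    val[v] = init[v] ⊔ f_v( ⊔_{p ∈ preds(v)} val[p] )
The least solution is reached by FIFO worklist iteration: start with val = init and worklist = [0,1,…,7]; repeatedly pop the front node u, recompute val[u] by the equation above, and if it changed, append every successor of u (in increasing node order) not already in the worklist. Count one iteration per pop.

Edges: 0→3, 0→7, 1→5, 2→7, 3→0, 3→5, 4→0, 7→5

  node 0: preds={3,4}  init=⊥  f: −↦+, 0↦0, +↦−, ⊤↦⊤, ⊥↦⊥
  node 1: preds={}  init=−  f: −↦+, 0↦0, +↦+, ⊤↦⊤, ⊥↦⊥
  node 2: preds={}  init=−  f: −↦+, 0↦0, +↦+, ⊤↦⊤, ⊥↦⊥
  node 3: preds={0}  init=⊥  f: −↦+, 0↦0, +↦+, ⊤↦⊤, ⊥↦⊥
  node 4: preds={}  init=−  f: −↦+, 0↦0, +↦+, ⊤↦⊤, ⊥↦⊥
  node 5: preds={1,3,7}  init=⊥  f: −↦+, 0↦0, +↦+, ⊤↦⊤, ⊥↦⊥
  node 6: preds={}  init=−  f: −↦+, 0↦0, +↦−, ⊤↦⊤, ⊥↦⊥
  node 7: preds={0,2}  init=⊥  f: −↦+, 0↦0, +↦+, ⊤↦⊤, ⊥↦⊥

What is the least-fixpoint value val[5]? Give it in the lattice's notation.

Worklist (14 pops):
  #1 pop 0: in=− → + (was ⊥); enqueue []
  #2 pop 1: in=⊥ → − (no change)
  #3 pop 2: in=⊥ → − (no change)
  #4 pop 3: in=+ → + (was ⊥); enqueue [0]
  #5 pop 4: in=⊥ → − (no change)
  #6 pop 5: in=⊤ → ⊤ (was ⊥); enqueue []
  #7 pop 6: in=⊥ → − (no change)
  #8 pop 7: in=⊤ → ⊤ (was ⊥); enqueue [5]
  #9 pop 0: in=⊤ → ⊤ (was +); enqueue [3,7]
  #10 pop 5: in=⊤ → ⊤ (no change)
  #11 pop 3: in=⊤ → ⊤ (was +); enqueue [0,5]
  #12 pop 7: in=⊤ → ⊤ (no change)
  #13 pop 0: in=⊤ → ⊤ (no change)
  #14 pop 5: in=⊤ → ⊤ (no change)

Fixpoint:
  val[0] = ⊤
  val[1] = −
  val[2] = −
  val[3] = ⊤
  val[4] = −
  val[5] = ⊤
  val[6] = −
  val[7] = ⊤

⊤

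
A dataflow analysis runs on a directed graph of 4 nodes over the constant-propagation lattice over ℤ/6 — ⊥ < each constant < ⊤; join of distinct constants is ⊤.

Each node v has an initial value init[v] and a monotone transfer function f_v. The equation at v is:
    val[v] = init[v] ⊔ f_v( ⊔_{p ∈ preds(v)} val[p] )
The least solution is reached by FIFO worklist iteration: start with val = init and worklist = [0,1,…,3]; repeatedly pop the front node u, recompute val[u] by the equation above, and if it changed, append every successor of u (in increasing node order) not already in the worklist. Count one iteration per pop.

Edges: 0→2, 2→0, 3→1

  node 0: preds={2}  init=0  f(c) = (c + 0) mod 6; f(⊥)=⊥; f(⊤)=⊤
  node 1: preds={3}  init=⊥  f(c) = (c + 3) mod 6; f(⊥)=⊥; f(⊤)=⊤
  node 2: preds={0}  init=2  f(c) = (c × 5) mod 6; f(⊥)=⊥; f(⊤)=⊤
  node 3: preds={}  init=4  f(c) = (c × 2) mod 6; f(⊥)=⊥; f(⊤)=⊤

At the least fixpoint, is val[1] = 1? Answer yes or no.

yes

Iteration log — 5 steps:
  step 1. node 0  ⊔preds=2  new=⊤  old=0  +wl: 
  step 2. node 1  ⊔preds=4  new=1  old=⊥  +wl: 
  step 3. node 2  ⊔preds=⊤  new=⊤  old=2  +wl: 0
  step 4. node 3  ⊔preds=⊥  new=4  stable
  step 5. node 0  ⊔preds=⊤  new=⊤  stable

Least fixpoint reached:
  node 0: ⊤
  node 1: 1
  node 2: ⊤
  node 3: 4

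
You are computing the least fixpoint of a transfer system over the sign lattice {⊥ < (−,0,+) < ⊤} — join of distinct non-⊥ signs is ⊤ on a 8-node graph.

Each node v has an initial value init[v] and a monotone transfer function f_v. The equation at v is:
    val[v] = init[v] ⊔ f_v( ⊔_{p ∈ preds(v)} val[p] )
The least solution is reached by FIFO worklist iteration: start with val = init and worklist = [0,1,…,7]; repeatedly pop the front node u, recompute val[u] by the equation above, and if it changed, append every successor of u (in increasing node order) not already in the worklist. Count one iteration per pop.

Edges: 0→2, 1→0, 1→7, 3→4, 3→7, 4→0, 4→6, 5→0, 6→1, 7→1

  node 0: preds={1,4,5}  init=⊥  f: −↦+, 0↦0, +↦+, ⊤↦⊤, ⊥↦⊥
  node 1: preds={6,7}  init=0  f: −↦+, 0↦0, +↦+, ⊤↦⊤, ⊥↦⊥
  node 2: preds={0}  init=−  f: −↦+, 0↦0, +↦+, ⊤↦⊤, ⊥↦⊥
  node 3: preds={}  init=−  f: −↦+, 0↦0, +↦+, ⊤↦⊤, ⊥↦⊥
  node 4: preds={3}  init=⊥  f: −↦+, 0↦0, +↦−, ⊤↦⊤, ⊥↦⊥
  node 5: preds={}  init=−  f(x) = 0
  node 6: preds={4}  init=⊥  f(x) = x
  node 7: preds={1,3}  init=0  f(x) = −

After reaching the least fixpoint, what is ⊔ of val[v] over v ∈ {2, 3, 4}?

Trace (12 dequeues):
  [1] u=0 | in ⊤ | out ⊤ | prev ⊥ | push {}
  [2] u=1 | in 0 | out 0 | ==
  [3] u=2 | in ⊤ | out ⊤ | prev − | push {}
  [4] u=3 | in ⊥ | out − | ==
  [5] u=4 | in − | out + | prev ⊥ | push {0}
  [6] u=5 | in ⊥ | out ⊤ | prev − | push {}
  [7] u=6 | in + | out + | prev ⊥ | push {1}
  [8] u=7 | in ⊤ | out ⊤ | prev 0 | push {}
  [9] u=0 | in ⊤ | out ⊤ | ==
  [10] u=1 | in ⊤ | out ⊤ | prev 0 | push {0,7}
  [11] u=0 | in ⊤ | out ⊤ | ==
  [12] u=7 | in ⊤ | out ⊤ | ==

Converged values:
  [0] ⊤
  [1] ⊤
  [2] ⊤
  [3] −
  [4] +
  [5] ⊤
  [6] +
  [7] ⊤

⊤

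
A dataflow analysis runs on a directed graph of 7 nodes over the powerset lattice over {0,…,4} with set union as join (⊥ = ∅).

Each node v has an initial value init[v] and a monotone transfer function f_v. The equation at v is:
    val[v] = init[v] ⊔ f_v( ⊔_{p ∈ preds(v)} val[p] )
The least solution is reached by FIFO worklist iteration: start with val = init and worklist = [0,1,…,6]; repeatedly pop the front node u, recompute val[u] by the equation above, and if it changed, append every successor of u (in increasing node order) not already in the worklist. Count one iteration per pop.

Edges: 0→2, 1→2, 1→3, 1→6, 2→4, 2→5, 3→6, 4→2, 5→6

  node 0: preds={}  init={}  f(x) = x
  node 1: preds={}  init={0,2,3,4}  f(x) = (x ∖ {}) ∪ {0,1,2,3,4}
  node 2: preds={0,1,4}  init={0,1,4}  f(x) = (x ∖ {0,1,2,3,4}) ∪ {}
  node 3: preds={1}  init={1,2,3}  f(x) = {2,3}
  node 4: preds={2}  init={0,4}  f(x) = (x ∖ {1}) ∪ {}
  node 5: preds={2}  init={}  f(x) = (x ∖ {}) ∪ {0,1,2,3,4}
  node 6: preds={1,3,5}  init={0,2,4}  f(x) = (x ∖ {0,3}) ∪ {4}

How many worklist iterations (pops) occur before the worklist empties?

7

Iteration log — 7 steps:
  step 1. node 0  ⊔preds={}  new={}  stable
  step 2. node 1  ⊔preds={}  new={0,1,2,3,4}  old={0,2,3,4}  +wl: 
  step 3. node 2  ⊔preds={0,1,2,3,4}  new={0,1,4}  stable
  step 4. node 3  ⊔preds={0,1,2,3,4}  new={1,2,3}  stable
  step 5. node 4  ⊔preds={0,1,4}  new={0,4}  stable
  step 6. node 5  ⊔preds={0,1,4}  new={0,1,2,3,4}  old={}  +wl: 
  step 7. node 6  ⊔preds={0,1,2,3,4}  new={0,1,2,4}  old={0,2,4}  +wl: 

Least fixpoint reached:
  node 0: {}
  node 1: {0,1,2,3,4}
  node 2: {0,1,4}
  node 3: {1,2,3}
  node 4: {0,4}
  node 5: {0,1,2,3,4}
  node 6: {0,1,2,4}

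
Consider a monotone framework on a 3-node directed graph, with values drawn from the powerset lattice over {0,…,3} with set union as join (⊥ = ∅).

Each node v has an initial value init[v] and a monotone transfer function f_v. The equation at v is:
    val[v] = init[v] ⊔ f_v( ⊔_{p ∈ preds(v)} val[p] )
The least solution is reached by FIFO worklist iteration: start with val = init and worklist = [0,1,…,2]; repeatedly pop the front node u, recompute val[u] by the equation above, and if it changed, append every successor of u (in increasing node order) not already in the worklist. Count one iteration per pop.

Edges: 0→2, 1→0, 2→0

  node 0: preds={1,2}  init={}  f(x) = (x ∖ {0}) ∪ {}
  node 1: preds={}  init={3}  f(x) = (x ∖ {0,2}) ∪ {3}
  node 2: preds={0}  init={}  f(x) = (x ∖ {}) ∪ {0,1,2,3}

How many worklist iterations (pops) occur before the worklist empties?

5

Worklist (5 pops):
  #1 pop 0: in={3} → {3} (was {}); enqueue []
  #2 pop 1: in={} → {3} (no change)
  #3 pop 2: in={3} → {0,1,2,3} (was {}); enqueue [0]
  #4 pop 0: in={0,1,2,3} → {1,2,3} (was {3}); enqueue [2]
  #5 pop 2: in={1,2,3} → {0,1,2,3} (no change)

Fixpoint:
  val[0] = {1,2,3}
  val[1] = {3}
  val[2] = {0,1,2,3}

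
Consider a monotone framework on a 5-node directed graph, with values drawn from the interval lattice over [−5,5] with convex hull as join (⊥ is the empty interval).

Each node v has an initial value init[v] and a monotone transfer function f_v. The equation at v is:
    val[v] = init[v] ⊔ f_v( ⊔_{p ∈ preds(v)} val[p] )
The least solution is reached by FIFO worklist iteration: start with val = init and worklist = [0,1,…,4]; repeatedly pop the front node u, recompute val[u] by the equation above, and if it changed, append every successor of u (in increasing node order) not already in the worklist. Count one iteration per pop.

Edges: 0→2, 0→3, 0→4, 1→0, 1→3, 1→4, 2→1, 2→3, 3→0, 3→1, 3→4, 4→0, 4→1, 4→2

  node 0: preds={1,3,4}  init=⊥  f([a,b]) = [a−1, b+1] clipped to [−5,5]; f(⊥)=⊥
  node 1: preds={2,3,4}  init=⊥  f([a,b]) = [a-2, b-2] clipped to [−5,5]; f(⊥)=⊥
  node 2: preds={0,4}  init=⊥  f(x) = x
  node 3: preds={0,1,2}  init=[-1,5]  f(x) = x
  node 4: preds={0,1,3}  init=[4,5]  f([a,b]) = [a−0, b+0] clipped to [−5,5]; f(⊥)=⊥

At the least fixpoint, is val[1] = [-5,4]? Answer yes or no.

Iteration log — 16 steps:
  step 1. node 0  ⊔preds=[-1,5]  new=[-2,5]  old=⊥  +wl: 
  step 2. node 1  ⊔preds=[-1,5]  new=[-3,3]  old=⊥  +wl: 0
  step 3. node 2  ⊔preds=[-2,5]  new=[-2,5]  old=⊥  +wl: 1
  step 4. node 3  ⊔preds=[-3,5]  new=[-3,5]  old=[-1,5]  +wl: 
  step 5. node 4  ⊔preds=[-3,5]  new=[-3,5]  old=[4,5]  +wl: 2
  step 6. node 0  ⊔preds=[-3,5]  new=[-4,5]  old=[-2,5]  +wl: 3,4
  step 7. node 1  ⊔preds=[-3,5]  new=[-5,3]  old=[-3,3]  +wl: 0
  step 8. node 2  ⊔preds=[-4,5]  new=[-4,5]  old=[-2,5]  +wl: 1
  step 9. node 3  ⊔preds=[-5,5]  new=[-5,5]  old=[-3,5]  +wl: 
  step 10. node 4  ⊔preds=[-5,5]  new=[-5,5]  old=[-3,5]  +wl: 2
  step 11. node 0  ⊔preds=[-5,5]  new=[-5,5]  old=[-4,5]  +wl: 3,4
  step 12. node 1  ⊔preds=[-5,5]  new=[-5,3]  stable
  step 13. node 2  ⊔preds=[-5,5]  new=[-5,5]  old=[-4,5]  +wl: 1
  step 14. node 3  ⊔preds=[-5,5]  new=[-5,5]  stable
  step 15. node 4  ⊔preds=[-5,5]  new=[-5,5]  stable
  step 16. node 1  ⊔preds=[-5,5]  new=[-5,3]  stable

Least fixpoint reached:
  node 0: [-5,5]
  node 1: [-5,3]
  node 2: [-5,5]
  node 3: [-5,5]
  node 4: [-5,5]

no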